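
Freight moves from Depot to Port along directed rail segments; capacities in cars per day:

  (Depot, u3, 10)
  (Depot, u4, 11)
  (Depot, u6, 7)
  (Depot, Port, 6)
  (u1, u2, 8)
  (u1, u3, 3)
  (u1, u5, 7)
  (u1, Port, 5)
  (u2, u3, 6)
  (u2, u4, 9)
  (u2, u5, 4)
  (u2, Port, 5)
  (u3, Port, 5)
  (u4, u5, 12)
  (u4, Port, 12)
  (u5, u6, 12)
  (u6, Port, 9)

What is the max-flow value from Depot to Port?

Augment Depot→Port: bottleneck 6, flow now 6.
Augment Depot→u3→Port: bottleneck 5, flow now 11.
Augment Depot→u4→Port: bottleneck 11, flow now 22.
Augment Depot→u6→Port: bottleneck 7, flow now 29.
No augmenting path remains; maximum flow = 29.
In the residual graph, reachable from Depot: {Depot, u3}.
Min-cut edges: Depot→u4 (11), Depot→u6 (7), Depot→Port (6), u3→Port (5); capacity 11 + 7 + 6 + 5 = 29.
This cut is saturated, so no flow can exceed 29.

29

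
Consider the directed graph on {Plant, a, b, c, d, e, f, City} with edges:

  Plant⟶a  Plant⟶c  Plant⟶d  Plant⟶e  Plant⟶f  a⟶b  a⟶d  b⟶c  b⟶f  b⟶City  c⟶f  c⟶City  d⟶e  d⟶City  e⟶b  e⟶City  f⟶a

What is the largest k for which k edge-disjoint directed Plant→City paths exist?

4

Assign every edge capacity 1; by Menger, the answer equals the max flow.
Path Plant→c→City (+1); total 1.
Path Plant→d→City (+1); total 2.
Path Plant→e→City (+1); total 3.
Path Plant→a→b→City (+1); total 4.
No residual Plant→City path; max flow = 4.
Certifying cut of size 4: {b→City, c→City, d→City, e→City}.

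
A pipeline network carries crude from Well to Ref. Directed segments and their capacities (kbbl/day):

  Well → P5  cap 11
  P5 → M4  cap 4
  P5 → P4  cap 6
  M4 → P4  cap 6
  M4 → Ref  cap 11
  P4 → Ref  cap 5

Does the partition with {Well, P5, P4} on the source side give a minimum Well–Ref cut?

Yes — it is a minimum cut (capacity 9).

Given cut capacity: 4 + 5 = 9.
Augment Well→P5→M4→Ref: bottleneck 4, flow now 4.
Augment Well→P5→P4→Ref: bottleneck 5, flow now 9.
No augmenting path remains; maximum flow = 9.
Cut capacity 9 equals the max flow, so it is a minimum cut.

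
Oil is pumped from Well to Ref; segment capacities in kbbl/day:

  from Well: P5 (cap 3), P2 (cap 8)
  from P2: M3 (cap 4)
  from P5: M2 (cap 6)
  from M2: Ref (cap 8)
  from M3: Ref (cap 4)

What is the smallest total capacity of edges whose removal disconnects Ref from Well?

7

Augment Well→P2→M3→Ref: bottleneck 4, flow now 4.
Augment Well→P5→M2→Ref: bottleneck 3, flow now 7.
No augmenting path remains; maximum flow = 7.
By max-flow min-cut, the minimum cut capacity equals the max flow.
In the residual graph, reachable from Well: {Well, P2}.
Min-cut edges: Well→P5 (3), P2→M3 (4); capacity 3 + 4 = 7.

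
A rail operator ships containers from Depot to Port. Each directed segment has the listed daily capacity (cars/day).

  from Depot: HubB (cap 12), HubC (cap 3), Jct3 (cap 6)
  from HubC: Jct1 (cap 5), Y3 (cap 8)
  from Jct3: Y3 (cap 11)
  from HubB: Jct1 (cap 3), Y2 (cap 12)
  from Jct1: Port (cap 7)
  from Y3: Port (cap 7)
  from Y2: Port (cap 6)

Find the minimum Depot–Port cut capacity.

18

Augment Depot→HubC→Jct1→Port: bottleneck 3, flow now 3.
Augment Depot→Jct3→Y3→Port: bottleneck 6, flow now 9.
Augment Depot→HubB→Jct1→Port: bottleneck 3, flow now 12.
Augment Depot→HubB→Y2→Port: bottleneck 6, flow now 18.
No augmenting path remains; maximum flow = 18.
By max-flow min-cut, the minimum cut capacity equals the max flow.
In the residual graph, reachable from Depot: {Depot, HubB, Y2}.
Min-cut edges: Depot→HubC (3), Depot→Jct3 (6), HubB→Jct1 (3), Y2→Port (6); capacity 3 + 6 + 3 + 6 = 18.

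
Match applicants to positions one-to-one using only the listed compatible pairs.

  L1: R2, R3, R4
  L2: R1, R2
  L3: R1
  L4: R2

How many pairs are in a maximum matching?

Unit-capacity flow: source→left, listed edges, right→sink; max matching = max flow.
Augmenting path L1→R2 (+1); matched 1.
Augmenting path L2→R1 (+1); matched 2.
Augmenting path L4→R2→L1→R3 (+1); matched 3.
No augmenting path remains; maximum matching = 3.
König certificate: {L1, R1, R2} is a vertex cover of size 3 (every listed pair touches it), so no matching can be larger.

3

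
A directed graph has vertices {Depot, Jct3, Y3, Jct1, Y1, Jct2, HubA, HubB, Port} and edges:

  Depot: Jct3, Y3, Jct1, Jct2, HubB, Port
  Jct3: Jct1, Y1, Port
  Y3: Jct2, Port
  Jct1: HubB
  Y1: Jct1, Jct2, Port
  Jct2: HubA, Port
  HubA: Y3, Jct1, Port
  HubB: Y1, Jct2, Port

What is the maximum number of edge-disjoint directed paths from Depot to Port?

Assign every edge capacity 1; by Menger, the answer equals the max flow.
Path Depot→Port (+1); total 1.
Path Depot→Jct3→Port (+1); total 2.
Path Depot→Y3→Port (+1); total 3.
Path Depot→Jct2→Port (+1); total 4.
Path Depot→HubB→Port (+1); total 5.
Path Depot→Jct1→HubB→Y1→Port (+1); total 6.
No residual Depot→Port path; max flow = 6.
Certifying cut of size 6: {Depot→HubB, Depot→Jct1, Depot→Jct2, Depot→Jct3, Depot→Port, Depot→Y3}.

6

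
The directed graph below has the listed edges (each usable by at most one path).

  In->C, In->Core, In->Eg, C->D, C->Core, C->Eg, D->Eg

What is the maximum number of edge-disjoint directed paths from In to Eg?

Assign every edge capacity 1; by Menger, the answer equals the max flow.
Path In→Eg (+1); total 1.
Path In→C→Eg (+1); total 2.
No residual In→Eg path; max flow = 2.
Certifying cut of size 2: {In→C, In→Eg}.

2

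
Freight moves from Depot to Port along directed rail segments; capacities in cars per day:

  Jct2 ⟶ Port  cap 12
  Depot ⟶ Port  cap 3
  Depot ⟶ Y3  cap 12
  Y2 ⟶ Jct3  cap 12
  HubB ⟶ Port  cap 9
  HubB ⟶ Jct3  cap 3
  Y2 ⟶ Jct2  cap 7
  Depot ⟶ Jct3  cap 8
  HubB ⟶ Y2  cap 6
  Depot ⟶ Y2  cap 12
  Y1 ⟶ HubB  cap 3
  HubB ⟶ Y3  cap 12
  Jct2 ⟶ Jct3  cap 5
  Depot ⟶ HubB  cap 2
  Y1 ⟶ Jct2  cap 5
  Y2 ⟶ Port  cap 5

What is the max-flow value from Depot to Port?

17

Augment Depot→Port: bottleneck 3, flow now 3.
Augment Depot→HubB→Port: bottleneck 2, flow now 5.
Augment Depot→Y2→Port: bottleneck 5, flow now 10.
Augment Depot→Y2→Jct2→Port: bottleneck 7, flow now 17.
No augmenting path remains; maximum flow = 17.
In the residual graph, reachable from Depot: {Depot, Y3, Jct3}.
Min-cut edges: Depot→HubB (2), Depot→Y2 (12), Depot→Port (3); capacity 2 + 12 + 3 = 17.
This cut is saturated, so no flow can exceed 17.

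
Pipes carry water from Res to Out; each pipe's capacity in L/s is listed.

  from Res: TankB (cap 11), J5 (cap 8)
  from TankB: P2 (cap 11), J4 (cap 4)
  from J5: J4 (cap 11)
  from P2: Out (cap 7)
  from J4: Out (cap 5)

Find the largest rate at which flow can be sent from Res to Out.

Augment Res→TankB→P2→Out: bottleneck 7, flow now 7.
Augment Res→TankB→J4→Out: bottleneck 4, flow now 11.
Augment Res→J5→J4→Out: bottleneck 1, flow now 12.
No augmenting path remains; maximum flow = 12.
In the residual graph, reachable from Res: {Res, TankB, J5, P2, J4}.
Min-cut edges: P2→Out (7), J4→Out (5); capacity 7 + 5 = 12.
This cut is saturated, so no flow can exceed 12.

12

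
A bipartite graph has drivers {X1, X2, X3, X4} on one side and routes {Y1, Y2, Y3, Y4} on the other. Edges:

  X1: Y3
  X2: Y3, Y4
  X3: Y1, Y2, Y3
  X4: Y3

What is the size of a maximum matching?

3

Unit-capacity flow: source→left, listed edges, right→sink; max matching = max flow.
Augmenting path X1→Y3 (+1); matched 1.
Augmenting path X2→Y4 (+1); matched 2.
Augmenting path X3→Y1 (+1); matched 3.
No augmenting path remains; maximum matching = 3.
König certificate: {X2, X3, Y3} is a vertex cover of size 3 (every listed pair touches it), so no matching can be larger.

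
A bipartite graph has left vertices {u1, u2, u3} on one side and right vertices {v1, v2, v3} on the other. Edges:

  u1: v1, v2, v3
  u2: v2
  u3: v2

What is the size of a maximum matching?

2

Unit-capacity flow: source→left, listed edges, right→sink; max matching = max flow.
Augmenting path u1→v1 (+1); matched 1.
Augmenting path u2→v2 (+1); matched 2.
No augmenting path remains; maximum matching = 2.
König certificate: {u1, v2} is a vertex cover of size 2 (every listed pair touches it), so no matching can be larger.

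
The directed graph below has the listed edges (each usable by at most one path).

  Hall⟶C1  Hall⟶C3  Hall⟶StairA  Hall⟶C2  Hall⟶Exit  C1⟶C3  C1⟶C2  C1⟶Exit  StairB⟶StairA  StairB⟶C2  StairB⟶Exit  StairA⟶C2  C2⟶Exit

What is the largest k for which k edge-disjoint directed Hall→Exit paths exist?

Assign every edge capacity 1; by Menger, the answer equals the max flow.
Path Hall→Exit (+1); total 1.
Path Hall→C1→Exit (+1); total 2.
Path Hall→C2→Exit (+1); total 3.
No residual Hall→Exit path; max flow = 3.
Certifying cut of size 3: {C2→Exit, Hall→C1, Hall→Exit}.

3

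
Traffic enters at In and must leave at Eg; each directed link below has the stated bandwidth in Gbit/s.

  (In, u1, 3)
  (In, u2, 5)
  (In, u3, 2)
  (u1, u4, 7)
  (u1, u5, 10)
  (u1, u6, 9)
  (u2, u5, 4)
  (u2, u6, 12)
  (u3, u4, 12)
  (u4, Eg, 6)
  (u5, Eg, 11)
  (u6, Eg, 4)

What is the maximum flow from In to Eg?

10

Augment In→u1→u4→Eg: bottleneck 3, flow now 3.
Augment In→u2→u5→Eg: bottleneck 4, flow now 7.
Augment In→u2→u6→Eg: bottleneck 1, flow now 8.
Augment In→u3→u4→Eg: bottleneck 2, flow now 10.
No augmenting path remains; maximum flow = 10.
In the residual graph, reachable from In: {In}.
Min-cut edges: In→u1 (3), In→u2 (5), In→u3 (2); capacity 3 + 5 + 2 = 10.
This cut is saturated, so no flow can exceed 10.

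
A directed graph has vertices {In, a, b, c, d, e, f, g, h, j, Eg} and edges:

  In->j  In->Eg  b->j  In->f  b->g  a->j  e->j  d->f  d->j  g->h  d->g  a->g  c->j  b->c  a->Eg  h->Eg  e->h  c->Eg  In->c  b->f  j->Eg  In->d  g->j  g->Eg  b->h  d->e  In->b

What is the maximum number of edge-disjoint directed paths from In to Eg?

5

Assign every edge capacity 1; by Menger, the answer equals the max flow.
Path In→Eg (+1); total 1.
Path In→c→Eg (+1); total 2.
Path In→j→Eg (+1); total 3.
Path In→b→g→Eg (+1); total 4.
Path In→d→e→h→Eg (+1); total 5.
No residual In→Eg path; max flow = 5.
Certifying cut of size 5: {In→Eg, In→b, In→c, In→d, In→j}.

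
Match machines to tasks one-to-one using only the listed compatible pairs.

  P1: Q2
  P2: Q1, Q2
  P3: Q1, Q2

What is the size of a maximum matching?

Unit-capacity flow: source→left, listed edges, right→sink; max matching = max flow.
Augmenting path P1→Q2 (+1); matched 1.
Augmenting path P2→Q1 (+1); matched 2.
No augmenting path remains; maximum matching = 2.
König certificate: {Q1, Q2} is a vertex cover of size 2 (every listed pair touches it), so no matching can be larger.

2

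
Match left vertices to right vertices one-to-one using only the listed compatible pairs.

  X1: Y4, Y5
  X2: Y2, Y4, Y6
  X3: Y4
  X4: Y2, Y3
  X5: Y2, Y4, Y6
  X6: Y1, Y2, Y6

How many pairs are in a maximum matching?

Unit-capacity flow: source→left, listed edges, right→sink; max matching = max flow.
Augmenting path X1→Y4 (+1); matched 1.
Augmenting path X2→Y2 (+1); matched 2.
Augmenting path X4→Y3 (+1); matched 3.
Augmenting path X5→Y6 (+1); matched 4.
Augmenting path X6→Y1 (+1); matched 5.
Augmenting path X3→Y4→X1→Y5 (+1); matched 6.
No augmenting path remains; maximum matching = 6.
König certificate: {X1, X2, X3, X4, X5, X6} is a vertex cover of size 6 (every listed pair touches it), so no matching can be larger.

6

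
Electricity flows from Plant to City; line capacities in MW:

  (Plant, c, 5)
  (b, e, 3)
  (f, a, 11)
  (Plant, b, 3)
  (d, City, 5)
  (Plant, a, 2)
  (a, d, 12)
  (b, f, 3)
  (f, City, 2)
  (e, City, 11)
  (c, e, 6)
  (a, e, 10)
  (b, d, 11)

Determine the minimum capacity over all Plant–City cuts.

10

Augment Plant→a→d→City: bottleneck 2, flow now 2.
Augment Plant→b→d→City: bottleneck 3, flow now 5.
Augment Plant→c→e→City: bottleneck 5, flow now 10.
No augmenting path remains; maximum flow = 10.
By max-flow min-cut, the minimum cut capacity equals the max flow.
In the residual graph, reachable from Plant: {Plant}.
Min-cut edges: Plant→a (2), Plant→b (3), Plant→c (5); capacity 2 + 3 + 5 = 10.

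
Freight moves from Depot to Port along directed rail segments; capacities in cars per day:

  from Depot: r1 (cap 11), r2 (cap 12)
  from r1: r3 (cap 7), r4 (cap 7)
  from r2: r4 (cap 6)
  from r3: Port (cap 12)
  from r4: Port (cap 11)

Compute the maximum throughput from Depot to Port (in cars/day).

Augment Depot→r1→r3→Port: bottleneck 7, flow now 7.
Augment Depot→r1→r4→Port: bottleneck 4, flow now 11.
Augment Depot→r2→r4→Port: bottleneck 6, flow now 17.
No augmenting path remains; maximum flow = 17.
In the residual graph, reachable from Depot: {Depot, r2}.
Min-cut edges: Depot→r1 (11), r2→r4 (6); capacity 11 + 6 = 17.
This cut is saturated, so no flow can exceed 17.

17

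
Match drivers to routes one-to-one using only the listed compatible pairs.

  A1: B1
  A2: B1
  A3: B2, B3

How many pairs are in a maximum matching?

Unit-capacity flow: source→left, listed edges, right→sink; max matching = max flow.
Augmenting path A1→B1 (+1); matched 1.
Augmenting path A3→B2 (+1); matched 2.
No augmenting path remains; maximum matching = 2.
König certificate: {A3, B1} is a vertex cover of size 2 (every listed pair touches it), so no matching can be larger.

2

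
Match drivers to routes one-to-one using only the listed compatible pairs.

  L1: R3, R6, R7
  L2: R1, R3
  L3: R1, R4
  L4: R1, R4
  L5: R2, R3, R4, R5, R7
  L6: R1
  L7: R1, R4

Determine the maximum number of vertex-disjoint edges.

Unit-capacity flow: source→left, listed edges, right→sink; max matching = max flow.
Augmenting path L1→R3 (+1); matched 1.
Augmenting path L2→R1 (+1); matched 2.
Augmenting path L3→R4 (+1); matched 3.
Augmenting path L5→R2 (+1); matched 4.
Augmenting path L4→R1→L2→R3→L1→R6 (+1); matched 5.
No augmenting path remains; maximum matching = 5.
König certificate: {L1, L2, L5, R1, R4} is a vertex cover of size 5 (every listed pair touches it), so no matching can be larger.

5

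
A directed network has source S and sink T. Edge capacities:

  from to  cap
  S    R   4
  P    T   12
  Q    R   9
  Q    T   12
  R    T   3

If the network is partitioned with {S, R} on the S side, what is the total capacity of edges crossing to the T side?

3

Edges leaving {S, R}: R→T (3).
Cut capacity = 3 = 3.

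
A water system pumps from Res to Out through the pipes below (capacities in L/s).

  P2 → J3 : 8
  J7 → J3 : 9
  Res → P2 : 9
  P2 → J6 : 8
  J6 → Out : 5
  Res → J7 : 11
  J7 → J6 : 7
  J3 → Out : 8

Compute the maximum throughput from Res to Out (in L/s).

13

Augment Res→J7→J3→Out: bottleneck 8, flow now 8.
Augment Res→J7→J6→Out: bottleneck 3, flow now 11.
Augment Res→P2→J6→Out: bottleneck 2, flow now 13.
No augmenting path remains; maximum flow = 13.
In the residual graph, reachable from Res: {Res, J7, P2, J3, J6}.
Min-cut edges: J3→Out (8), J6→Out (5); capacity 8 + 5 = 13.
This cut is saturated, so no flow can exceed 13.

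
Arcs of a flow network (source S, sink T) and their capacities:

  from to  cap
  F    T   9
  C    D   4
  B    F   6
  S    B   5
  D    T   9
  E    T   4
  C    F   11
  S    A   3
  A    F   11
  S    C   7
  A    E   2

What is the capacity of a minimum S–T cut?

15

Augment S→A→E→T: bottleneck 2, flow now 2.
Augment S→A→F→T: bottleneck 1, flow now 3.
Augment S→B→F→T: bottleneck 5, flow now 8.
Augment S→C→D→T: bottleneck 4, flow now 12.
Augment S→C→F→T: bottleneck 3, flow now 15.
No augmenting path remains; maximum flow = 15.
By max-flow min-cut, the minimum cut capacity equals the max flow.
In the residual graph, reachable from S: {S}.
Min-cut edges: S→A (3), S→B (5), S→C (7); capacity 3 + 5 + 7 = 15.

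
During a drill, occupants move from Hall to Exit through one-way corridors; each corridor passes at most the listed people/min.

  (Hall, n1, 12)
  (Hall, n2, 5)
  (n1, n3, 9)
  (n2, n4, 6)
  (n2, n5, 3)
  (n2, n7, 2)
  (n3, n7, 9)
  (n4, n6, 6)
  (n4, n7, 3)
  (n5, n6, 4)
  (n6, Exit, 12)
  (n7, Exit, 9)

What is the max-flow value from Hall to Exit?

14

Augment Hall→n2→n7→Exit: bottleneck 2, flow now 2.
Augment Hall→n1→n3→n7→Exit: bottleneck 7, flow now 9.
Augment Hall→n2→n4→n6→Exit: bottleneck 3, flow now 12.
Augment Hall→n1→n3→n7→n2→n4→n6→Exit: bottleneck 2, flow now 14. (uses reverse residual edge)
No augmenting path remains; maximum flow = 14.
In the residual graph, reachable from Hall: {Hall, n1}.
Min-cut edges: Hall→n2 (5), n1→n3 (9); capacity 5 + 9 = 14.
This cut is saturated, so no flow can exceed 14.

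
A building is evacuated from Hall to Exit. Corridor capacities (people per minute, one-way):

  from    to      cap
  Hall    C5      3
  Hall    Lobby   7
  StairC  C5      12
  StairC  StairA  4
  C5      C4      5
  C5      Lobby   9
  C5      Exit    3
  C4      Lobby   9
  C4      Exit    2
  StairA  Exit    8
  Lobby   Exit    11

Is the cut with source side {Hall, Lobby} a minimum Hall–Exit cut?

Given cut capacity: 3 + 11 = 14.
Augment Hall→C5→Exit: bottleneck 3, flow now 3.
Augment Hall→Lobby→Exit: bottleneck 7, flow now 10.
No augmenting path remains; maximum flow = 10.
In the residual graph, reachable from Hall: {Hall}.
Min-cut edges: Hall→C5 (3), Hall→Lobby (7); capacity 3 + 7 = 10.
Cut capacity 14 exceeds the max flow 10, so it is not minimum.

No — its capacity is 14, but the minimum cut has capacity 10.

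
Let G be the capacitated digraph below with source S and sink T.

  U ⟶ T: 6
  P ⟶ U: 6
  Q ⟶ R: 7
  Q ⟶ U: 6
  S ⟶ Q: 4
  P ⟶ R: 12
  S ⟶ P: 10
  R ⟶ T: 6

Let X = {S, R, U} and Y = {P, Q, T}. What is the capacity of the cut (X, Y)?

Edges leaving {S, R, U}: S→P (10), S→Q (4), R→T (6), U→T (6).
Cut capacity = 10 + 4 + 6 + 6 = 26.

26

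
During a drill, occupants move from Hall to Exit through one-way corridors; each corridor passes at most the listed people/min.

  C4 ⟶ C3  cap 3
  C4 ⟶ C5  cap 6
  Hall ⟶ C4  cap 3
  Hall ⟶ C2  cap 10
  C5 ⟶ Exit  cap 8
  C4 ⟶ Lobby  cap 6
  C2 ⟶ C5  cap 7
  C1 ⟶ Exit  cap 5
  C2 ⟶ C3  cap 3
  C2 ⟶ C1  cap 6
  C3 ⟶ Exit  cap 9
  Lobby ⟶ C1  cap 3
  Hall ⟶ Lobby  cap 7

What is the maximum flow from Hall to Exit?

16

Augment Hall→C4→C3→Exit: bottleneck 3, flow now 3.
Augment Hall→C2→C3→Exit: bottleneck 3, flow now 6.
Augment Hall→C2→C1→Exit: bottleneck 5, flow now 11.
Augment Hall→C2→C5→Exit: bottleneck 2, flow now 13.
Augment Hall→Lobby→C1→C2→C5→Exit: bottleneck 3, flow now 16. (uses reverse residual edge)
No augmenting path remains; maximum flow = 16.
In the residual graph, reachable from Hall: {Hall, Lobby}.
Min-cut edges: Hall→C4 (3), Hall→C2 (10), Lobby→C1 (3); capacity 3 + 10 + 3 = 16.
This cut is saturated, so no flow can exceed 16.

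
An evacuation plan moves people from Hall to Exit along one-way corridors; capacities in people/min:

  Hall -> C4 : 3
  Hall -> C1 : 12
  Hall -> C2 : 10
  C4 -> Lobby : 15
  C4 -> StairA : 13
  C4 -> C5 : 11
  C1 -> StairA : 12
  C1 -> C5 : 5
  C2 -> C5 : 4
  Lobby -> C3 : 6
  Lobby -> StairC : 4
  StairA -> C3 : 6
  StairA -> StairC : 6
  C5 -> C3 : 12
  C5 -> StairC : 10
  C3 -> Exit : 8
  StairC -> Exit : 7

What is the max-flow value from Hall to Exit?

Augment Hall→C4→Lobby→C3→Exit: bottleneck 3, flow now 3.
Augment Hall→C1→StairA→C3→Exit: bottleneck 5, flow now 8.
Augment Hall→C1→StairA→StairC→Exit: bottleneck 6, flow now 14.
Augment Hall→C1→C5→StairC→Exit: bottleneck 1, flow now 15.
No augmenting path remains; maximum flow = 15.
In the residual graph, reachable from Hall: {Hall, C4, C1, C2, Lobby, StairA, C5, C3, StairC}.
Min-cut edges: C3→Exit (8), StairC→Exit (7); capacity 8 + 7 = 15.
This cut is saturated, so no flow can exceed 15.

15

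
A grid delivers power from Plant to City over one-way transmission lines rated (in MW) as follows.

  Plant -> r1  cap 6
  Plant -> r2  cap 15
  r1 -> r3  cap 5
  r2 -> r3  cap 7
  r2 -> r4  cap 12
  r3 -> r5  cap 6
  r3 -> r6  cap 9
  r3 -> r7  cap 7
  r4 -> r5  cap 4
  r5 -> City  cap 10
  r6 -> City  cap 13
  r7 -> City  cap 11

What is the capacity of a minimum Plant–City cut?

Augment Plant→r1→r3→r5→City: bottleneck 5, flow now 5.
Augment Plant→r2→r3→r5→City: bottleneck 1, flow now 6.
Augment Plant→r2→r3→r6→City: bottleneck 6, flow now 12.
Augment Plant→r2→r4→r5→City: bottleneck 4, flow now 16.
No augmenting path remains; maximum flow = 16.
By max-flow min-cut, the minimum cut capacity equals the max flow.
In the residual graph, reachable from Plant: {Plant, r1, r2, r4}.
Min-cut edges: r1→r3 (5), r2→r3 (7), r4→r5 (4); capacity 5 + 7 + 4 = 16.

16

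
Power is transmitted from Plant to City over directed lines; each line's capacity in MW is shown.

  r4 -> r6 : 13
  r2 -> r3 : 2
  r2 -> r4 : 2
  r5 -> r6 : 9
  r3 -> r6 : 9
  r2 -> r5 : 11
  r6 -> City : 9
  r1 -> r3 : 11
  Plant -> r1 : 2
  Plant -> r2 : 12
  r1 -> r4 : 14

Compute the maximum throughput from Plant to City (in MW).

9

Augment Plant→r1→r3→r6→City: bottleneck 2, flow now 2.
Augment Plant→r2→r3→r6→City: bottleneck 2, flow now 4.
Augment Plant→r2→r4→r6→City: bottleneck 2, flow now 6.
Augment Plant→r2→r5→r6→City: bottleneck 3, flow now 9.
No augmenting path remains; maximum flow = 9.
In the residual graph, reachable from Plant: {Plant, r1, r2, r3, r4, r5, r6}.
Min-cut edges: r6→City (9); capacity 9 = 9.
This cut is saturated, so no flow can exceed 9.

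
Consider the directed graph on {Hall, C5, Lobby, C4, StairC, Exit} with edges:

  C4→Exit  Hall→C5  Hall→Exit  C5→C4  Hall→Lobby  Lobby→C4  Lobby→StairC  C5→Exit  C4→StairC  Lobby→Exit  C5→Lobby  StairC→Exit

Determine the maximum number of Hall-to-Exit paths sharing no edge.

3

Assign every edge capacity 1; by Menger, the answer equals the max flow.
Path Hall→Exit (+1); total 1.
Path Hall→C5→Exit (+1); total 2.
Path Hall→Lobby→Exit (+1); total 3.
No residual Hall→Exit path; max flow = 3.
Certifying cut of size 3: {Hall→C5, Hall→Exit, Hall→Lobby}.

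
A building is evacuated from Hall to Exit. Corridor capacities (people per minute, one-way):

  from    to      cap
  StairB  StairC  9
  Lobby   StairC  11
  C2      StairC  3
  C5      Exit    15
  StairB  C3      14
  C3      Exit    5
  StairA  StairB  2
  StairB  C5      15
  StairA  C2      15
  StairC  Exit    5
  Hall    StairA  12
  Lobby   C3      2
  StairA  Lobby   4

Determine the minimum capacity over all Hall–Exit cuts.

Augment Hall→StairA→C2→StairC→Exit: bottleneck 3, flow now 3.
Augment Hall→StairA→StairB→C3→Exit: bottleneck 2, flow now 5.
Augment Hall→StairA→Lobby→C3→Exit: bottleneck 2, flow now 7.
Augment Hall→StairA→Lobby→StairC→Exit: bottleneck 2, flow now 9.
No augmenting path remains; maximum flow = 9.
By max-flow min-cut, the minimum cut capacity equals the max flow.
In the residual graph, reachable from Hall: {Hall, StairA, C2}.
Min-cut edges: StairA→StairB (2), StairA→Lobby (4), C2→StairC (3); capacity 2 + 4 + 3 = 9.

9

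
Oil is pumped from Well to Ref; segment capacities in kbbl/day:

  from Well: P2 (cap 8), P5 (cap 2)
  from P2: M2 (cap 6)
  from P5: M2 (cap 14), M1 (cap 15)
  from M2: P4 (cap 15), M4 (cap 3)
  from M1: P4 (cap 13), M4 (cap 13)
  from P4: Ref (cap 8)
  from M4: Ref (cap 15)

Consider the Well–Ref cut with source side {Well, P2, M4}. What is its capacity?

Edges leaving {Well, P2, M4}: Well→P5 (2), P2→M2 (6), M4→Ref (15).
Cut capacity = 2 + 6 + 15 = 23.

23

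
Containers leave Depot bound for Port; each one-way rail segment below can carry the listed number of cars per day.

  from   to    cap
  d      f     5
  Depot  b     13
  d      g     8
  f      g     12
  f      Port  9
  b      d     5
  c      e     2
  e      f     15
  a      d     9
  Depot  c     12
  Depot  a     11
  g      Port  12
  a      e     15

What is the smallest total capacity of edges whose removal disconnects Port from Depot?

18

Augment Depot→a→d→f→Port: bottleneck 5, flow now 5.
Augment Depot→a→d→g→Port: bottleneck 4, flow now 9.
Augment Depot→a→e→f→Port: bottleneck 2, flow now 11.
Augment Depot→b→d→g→Port: bottleneck 4, flow now 15.
Augment Depot→c→e→f→Port: bottleneck 2, flow now 17.
Augment Depot→b→d→a→e→f→g→Port: bottleneck 1, flow now 18. (uses reverse residual edge)
No augmenting path remains; maximum flow = 18.
By max-flow min-cut, the minimum cut capacity equals the max flow.
In the residual graph, reachable from Depot: {Depot, b, c}.
Min-cut edges: Depot→a (11), b→d (5), c→e (2); capacity 11 + 5 + 2 = 18.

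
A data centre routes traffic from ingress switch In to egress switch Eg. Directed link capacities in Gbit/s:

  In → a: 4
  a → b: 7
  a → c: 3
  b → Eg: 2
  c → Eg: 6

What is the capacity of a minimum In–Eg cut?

Augment In→a→b→Eg: bottleneck 2, flow now 2.
Augment In→a→c→Eg: bottleneck 2, flow now 4.
No augmenting path remains; maximum flow = 4.
By max-flow min-cut, the minimum cut capacity equals the max flow.
In the residual graph, reachable from In: {In}.
Min-cut edges: In→a (4); capacity 4 = 4.

4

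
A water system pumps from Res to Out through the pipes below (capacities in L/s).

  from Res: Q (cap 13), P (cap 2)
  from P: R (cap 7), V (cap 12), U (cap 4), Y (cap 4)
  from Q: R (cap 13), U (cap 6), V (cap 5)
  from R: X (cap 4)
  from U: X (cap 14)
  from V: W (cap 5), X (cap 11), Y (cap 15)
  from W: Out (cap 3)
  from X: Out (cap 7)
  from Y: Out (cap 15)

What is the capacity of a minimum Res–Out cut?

14

Augment Res→P→Y→Out: bottleneck 2, flow now 2.
Augment Res→Q→R→X→Out: bottleneck 4, flow now 6.
Augment Res→Q→U→X→Out: bottleneck 3, flow now 9.
Augment Res→Q→V→W→Out: bottleneck 3, flow now 12.
Augment Res→Q→V→Y→Out: bottleneck 2, flow now 14.
No augmenting path remains; maximum flow = 14.
By max-flow min-cut, the minimum cut capacity equals the max flow.
In the residual graph, reachable from Res: {Res, Q, R, U, X}.
Min-cut edges: Res→P (2), Q→V (5), X→Out (7); capacity 2 + 5 + 7 = 14.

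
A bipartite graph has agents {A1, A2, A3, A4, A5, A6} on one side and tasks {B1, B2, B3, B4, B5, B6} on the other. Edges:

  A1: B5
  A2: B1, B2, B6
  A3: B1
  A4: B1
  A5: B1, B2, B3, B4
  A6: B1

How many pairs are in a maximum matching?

Unit-capacity flow: source→left, listed edges, right→sink; max matching = max flow.
Augmenting path A1→B5 (+1); matched 1.
Augmenting path A2→B1 (+1); matched 2.
Augmenting path A5→B2 (+1); matched 3.
Augmenting path A3→B1→A2→B6 (+1); matched 4.
No augmenting path remains; maximum matching = 4.
König certificate: {A1, A2, A5, B1} is a vertex cover of size 4 (every listed pair touches it), so no matching can be larger.

4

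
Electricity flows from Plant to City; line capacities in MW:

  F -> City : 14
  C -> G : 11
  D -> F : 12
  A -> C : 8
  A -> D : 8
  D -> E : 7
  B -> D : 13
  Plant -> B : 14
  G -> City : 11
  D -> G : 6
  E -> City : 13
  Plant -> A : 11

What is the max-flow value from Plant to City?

Augment Plant→A→C→G→City: bottleneck 8, flow now 8.
Augment Plant→A→D→E→City: bottleneck 3, flow now 11.
Augment Plant→B→D→E→City: bottleneck 4, flow now 15.
Augment Plant→B→D→F→City: bottleneck 9, flow now 24.
No augmenting path remains; maximum flow = 24.
In the residual graph, reachable from Plant: {Plant, B}.
Min-cut edges: Plant→A (11), B→D (13); capacity 11 + 13 = 24.
This cut is saturated, so no flow can exceed 24.

24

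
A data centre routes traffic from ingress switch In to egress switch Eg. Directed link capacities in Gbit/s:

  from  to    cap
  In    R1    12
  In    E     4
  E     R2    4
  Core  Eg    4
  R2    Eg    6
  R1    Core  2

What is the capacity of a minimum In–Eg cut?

Augment In→R1→Core→Eg: bottleneck 2, flow now 2.
Augment In→E→R2→Eg: bottleneck 4, flow now 6.
No augmenting path remains; maximum flow = 6.
By max-flow min-cut, the minimum cut capacity equals the max flow.
In the residual graph, reachable from In: {In, R1}.
Min-cut edges: In→E (4), R1→Core (2); capacity 4 + 2 = 6.

6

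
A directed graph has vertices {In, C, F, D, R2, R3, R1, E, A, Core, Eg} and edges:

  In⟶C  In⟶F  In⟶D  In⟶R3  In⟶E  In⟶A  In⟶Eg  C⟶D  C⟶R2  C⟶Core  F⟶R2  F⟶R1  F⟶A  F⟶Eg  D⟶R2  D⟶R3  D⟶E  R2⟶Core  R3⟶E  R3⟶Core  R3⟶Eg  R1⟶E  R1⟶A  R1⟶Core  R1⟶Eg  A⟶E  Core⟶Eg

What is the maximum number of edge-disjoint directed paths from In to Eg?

Assign every edge capacity 1; by Menger, the answer equals the max flow.
Path In→Eg (+1); total 1.
Path In→F→Eg (+1); total 2.
Path In→R3→Eg (+1); total 3.
Path In→C→Core→Eg (+1); total 4.
No residual In→Eg path; max flow = 4.
Certifying cut of size 4: {Core→Eg, In→Eg, In→F, R3→Eg}.

4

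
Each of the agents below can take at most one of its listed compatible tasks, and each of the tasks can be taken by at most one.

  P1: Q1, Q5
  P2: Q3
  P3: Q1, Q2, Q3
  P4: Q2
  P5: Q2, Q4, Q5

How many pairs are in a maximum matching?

Unit-capacity flow: source→left, listed edges, right→sink; max matching = max flow.
Augmenting path P1→Q1 (+1); matched 1.
Augmenting path P2→Q3 (+1); matched 2.
Augmenting path P3→Q2 (+1); matched 3.
Augmenting path P5→Q4 (+1); matched 4.
Augmenting path P4→Q2→P3→Q1→P1→Q5 (+1); matched 5.
No augmenting path remains; maximum matching = 5.
König certificate: {P1, P2, P3, P4, P5} is a vertex cover of size 5 (every listed pair touches it), so no matching can be larger.

5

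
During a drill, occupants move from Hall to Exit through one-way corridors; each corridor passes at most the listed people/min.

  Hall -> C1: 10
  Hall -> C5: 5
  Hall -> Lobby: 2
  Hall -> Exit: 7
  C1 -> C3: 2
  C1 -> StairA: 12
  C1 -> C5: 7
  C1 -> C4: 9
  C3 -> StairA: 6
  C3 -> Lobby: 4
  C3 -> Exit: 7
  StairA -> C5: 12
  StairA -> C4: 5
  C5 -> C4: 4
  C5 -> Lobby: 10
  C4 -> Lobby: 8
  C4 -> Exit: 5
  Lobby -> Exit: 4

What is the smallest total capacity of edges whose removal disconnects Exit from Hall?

18

Augment Hall→Exit: bottleneck 7, flow now 7.
Augment Hall→Lobby→Exit: bottleneck 2, flow now 9.
Augment Hall→C1→C3→Exit: bottleneck 2, flow now 11.
Augment Hall→C1→C4→Exit: bottleneck 5, flow now 16.
Augment Hall→C5→Lobby→Exit: bottleneck 2, flow now 18.
No augmenting path remains; maximum flow = 18.
By max-flow min-cut, the minimum cut capacity equals the max flow.
In the residual graph, reachable from Hall: {Hall, C1, StairA, C5, C4, Lobby}.
Min-cut edges: Hall→Exit (7), C1→C3 (2), C4→Exit (5), Lobby→Exit (4); capacity 7 + 2 + 5 + 4 = 18.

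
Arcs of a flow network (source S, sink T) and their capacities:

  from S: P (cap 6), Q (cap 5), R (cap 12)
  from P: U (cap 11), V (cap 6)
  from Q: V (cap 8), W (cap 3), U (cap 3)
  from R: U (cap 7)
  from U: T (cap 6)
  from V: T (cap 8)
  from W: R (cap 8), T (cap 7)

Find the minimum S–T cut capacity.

Augment S→P→U→T: bottleneck 6, flow now 6.
Augment S→Q→V→T: bottleneck 5, flow now 11.
Augment S→R→U→P→V→T: bottleneck 3, flow now 14. (uses reverse residual edge)
Augment S→R→U→P→V→Q→W→T: bottleneck 3, flow now 17. (uses reverse residual edge)
No augmenting path remains; maximum flow = 17.
By max-flow min-cut, the minimum cut capacity equals the max flow.
In the residual graph, reachable from S: {S, R, U}.
Min-cut edges: S→P (6), S→Q (5), U→T (6); capacity 6 + 5 + 6 = 17.

17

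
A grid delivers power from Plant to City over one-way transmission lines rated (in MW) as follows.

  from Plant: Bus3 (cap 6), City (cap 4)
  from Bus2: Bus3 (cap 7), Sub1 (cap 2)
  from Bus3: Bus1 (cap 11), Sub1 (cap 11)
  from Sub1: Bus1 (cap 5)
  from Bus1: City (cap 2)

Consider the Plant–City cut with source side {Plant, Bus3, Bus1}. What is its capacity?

Edges leaving {Plant, Bus3, Bus1}: Plant→City (4), Bus3→Sub1 (11), Bus1→City (2).
Cut capacity = 4 + 11 + 2 = 17.

17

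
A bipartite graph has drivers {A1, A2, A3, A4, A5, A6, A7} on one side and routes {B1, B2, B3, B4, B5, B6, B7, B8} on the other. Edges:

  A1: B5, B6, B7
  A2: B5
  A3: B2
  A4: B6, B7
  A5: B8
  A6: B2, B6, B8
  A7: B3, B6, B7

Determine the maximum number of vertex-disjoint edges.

Unit-capacity flow: source→left, listed edges, right→sink; max matching = max flow.
Augmenting path A1→B5 (+1); matched 1.
Augmenting path A3→B2 (+1); matched 2.
Augmenting path A4→B6 (+1); matched 3.
Augmenting path A5→B8 (+1); matched 4.
Augmenting path A7→B3 (+1); matched 5.
Augmenting path A2→B5→A1→B7 (+1); matched 6.
No augmenting path remains; maximum matching = 6.
König certificate: {A7, B2, B5, B6, B7, B8} is a vertex cover of size 6 (every listed pair touches it), so no matching can be larger.

6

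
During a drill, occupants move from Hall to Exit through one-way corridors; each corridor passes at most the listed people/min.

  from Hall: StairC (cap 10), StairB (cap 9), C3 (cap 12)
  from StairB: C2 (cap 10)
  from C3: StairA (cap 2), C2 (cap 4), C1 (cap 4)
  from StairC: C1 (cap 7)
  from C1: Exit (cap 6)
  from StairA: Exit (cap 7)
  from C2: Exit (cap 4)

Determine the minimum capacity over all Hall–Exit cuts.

Augment Hall→StairB→C2→Exit: bottleneck 4, flow now 4.
Augment Hall→C3→C1→Exit: bottleneck 4, flow now 8.
Augment Hall→C3→StairA→Exit: bottleneck 2, flow now 10.
Augment Hall→StairC→C1→Exit: bottleneck 2, flow now 12.
No augmenting path remains; maximum flow = 12.
By max-flow min-cut, the minimum cut capacity equals the max flow.
In the residual graph, reachable from Hall: {Hall, StairB, C3, StairC, C1, C2}.
Min-cut edges: C3→StairA (2), C1→Exit (6), C2→Exit (4); capacity 2 + 6 + 4 = 12.

12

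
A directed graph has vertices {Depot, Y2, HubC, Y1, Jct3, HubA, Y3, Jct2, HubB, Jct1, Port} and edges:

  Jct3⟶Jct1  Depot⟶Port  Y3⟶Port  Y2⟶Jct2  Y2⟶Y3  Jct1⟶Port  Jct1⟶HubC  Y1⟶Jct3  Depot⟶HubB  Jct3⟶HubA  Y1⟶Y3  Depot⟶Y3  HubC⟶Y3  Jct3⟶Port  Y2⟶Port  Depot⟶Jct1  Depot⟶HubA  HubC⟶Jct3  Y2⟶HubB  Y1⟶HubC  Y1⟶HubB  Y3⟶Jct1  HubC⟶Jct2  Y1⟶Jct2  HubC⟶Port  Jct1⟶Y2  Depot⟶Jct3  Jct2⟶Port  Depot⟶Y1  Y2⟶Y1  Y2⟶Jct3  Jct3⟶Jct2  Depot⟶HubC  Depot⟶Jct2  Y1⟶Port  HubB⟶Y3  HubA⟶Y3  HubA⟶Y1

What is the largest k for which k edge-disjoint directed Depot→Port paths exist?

8

Assign every edge capacity 1; by Menger, the answer equals the max flow.
Path Depot→Port (+1); total 1.
Path Depot→HubC→Port (+1); total 2.
Path Depot→Y1→Port (+1); total 3.
Path Depot→Jct3→Port (+1); total 4.
Path Depot→Y3→Port (+1); total 5.
Path Depot→Jct2→Port (+1); total 6.
Path Depot→Jct1→Port (+1); total 7.
Path Depot→HubA→Y3→Jct1→Y2→Port (+1); total 8.
No residual Depot→Port path; max flow = 8.
Certifying cut of size 8: {Depot→Port, HubC→Port, Jct1→Port, Jct1→Y2, Jct2→Port, Jct3→Port, Y1→Port, Y3→Port}.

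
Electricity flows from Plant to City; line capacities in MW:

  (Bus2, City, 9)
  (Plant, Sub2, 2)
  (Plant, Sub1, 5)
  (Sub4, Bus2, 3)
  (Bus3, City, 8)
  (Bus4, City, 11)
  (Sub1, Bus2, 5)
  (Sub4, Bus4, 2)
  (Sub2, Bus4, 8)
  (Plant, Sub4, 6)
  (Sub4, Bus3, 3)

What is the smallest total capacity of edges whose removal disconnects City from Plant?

13

Augment Plant→Sub2→Bus4→City: bottleneck 2, flow now 2.
Augment Plant→Sub1→Bus2→City: bottleneck 5, flow now 7.
Augment Plant→Sub4→Bus3→City: bottleneck 3, flow now 10.
Augment Plant→Sub4→Bus2→City: bottleneck 3, flow now 13.
No augmenting path remains; maximum flow = 13.
By max-flow min-cut, the minimum cut capacity equals the max flow.
In the residual graph, reachable from Plant: {Plant}.
Min-cut edges: Plant→Sub2 (2), Plant→Sub1 (5), Plant→Sub4 (6); capacity 2 + 5 + 6 = 13.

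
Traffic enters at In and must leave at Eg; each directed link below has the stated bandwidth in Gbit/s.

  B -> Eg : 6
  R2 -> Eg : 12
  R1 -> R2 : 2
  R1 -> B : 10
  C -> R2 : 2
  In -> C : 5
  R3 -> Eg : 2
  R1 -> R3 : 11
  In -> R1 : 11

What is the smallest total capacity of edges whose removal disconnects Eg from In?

12

Augment In→C→R2→Eg: bottleneck 2, flow now 2.
Augment In→R1→B→Eg: bottleneck 6, flow now 8.
Augment In→R1→R3→Eg: bottleneck 2, flow now 10.
Augment In→R1→R2→Eg: bottleneck 2, flow now 12.
No augmenting path remains; maximum flow = 12.
By max-flow min-cut, the minimum cut capacity equals the max flow.
In the residual graph, reachable from In: {In, C, R1, B, R3}.
Min-cut edges: C→R2 (2), R1→R2 (2), B→Eg (6), R3→Eg (2); capacity 2 + 2 + 6 + 2 = 12.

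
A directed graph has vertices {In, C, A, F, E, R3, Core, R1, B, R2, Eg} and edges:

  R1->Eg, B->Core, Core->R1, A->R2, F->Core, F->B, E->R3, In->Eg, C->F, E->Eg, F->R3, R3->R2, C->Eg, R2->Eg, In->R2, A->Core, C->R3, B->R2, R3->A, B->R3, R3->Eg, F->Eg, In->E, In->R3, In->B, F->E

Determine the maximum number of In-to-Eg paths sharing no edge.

Assign every edge capacity 1; by Menger, the answer equals the max flow.
Path In→Eg (+1); total 1.
Path In→E→Eg (+1); total 2.
Path In→R3→Eg (+1); total 3.
Path In→R2→Eg (+1); total 4.
Path In→B→Core→R1→Eg (+1); total 5.
No residual In→Eg path; max flow = 5.
Certifying cut of size 5: {In→B, In→E, In→Eg, In→R2, In→R3}.

5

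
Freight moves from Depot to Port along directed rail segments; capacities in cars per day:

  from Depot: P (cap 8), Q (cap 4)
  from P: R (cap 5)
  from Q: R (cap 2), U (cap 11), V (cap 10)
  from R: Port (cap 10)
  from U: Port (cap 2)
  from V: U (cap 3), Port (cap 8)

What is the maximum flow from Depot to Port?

9

Augment Depot→P→R→Port: bottleneck 5, flow now 5.
Augment Depot→Q→R→Port: bottleneck 2, flow now 7.
Augment Depot→Q→U→Port: bottleneck 2, flow now 9.
No augmenting path remains; maximum flow = 9.
In the residual graph, reachable from Depot: {Depot, P}.
Min-cut edges: Depot→Q (4), P→R (5); capacity 4 + 5 = 9.
This cut is saturated, so no flow can exceed 9.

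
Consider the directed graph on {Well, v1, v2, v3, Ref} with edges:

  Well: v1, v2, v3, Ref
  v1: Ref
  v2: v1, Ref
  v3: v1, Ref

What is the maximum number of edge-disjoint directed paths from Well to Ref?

Assign every edge capacity 1; by Menger, the answer equals the max flow.
Path Well→Ref (+1); total 1.
Path Well→v1→Ref (+1); total 2.
Path Well→v2→Ref (+1); total 3.
Path Well→v3→Ref (+1); total 4.
No residual Well→Ref path; max flow = 4.
Certifying cut of size 4: {Well→Ref, Well→v1, Well→v2, Well→v3}.

4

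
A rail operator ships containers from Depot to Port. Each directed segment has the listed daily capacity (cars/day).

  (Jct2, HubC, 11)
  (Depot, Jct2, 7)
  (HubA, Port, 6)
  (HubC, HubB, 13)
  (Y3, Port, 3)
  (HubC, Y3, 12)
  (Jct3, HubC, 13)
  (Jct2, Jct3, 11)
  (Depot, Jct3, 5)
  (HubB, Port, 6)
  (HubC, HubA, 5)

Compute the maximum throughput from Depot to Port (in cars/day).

12

Augment Depot→Jct2→HubC→HubA→Port: bottleneck 5, flow now 5.
Augment Depot→Jct2→HubC→Y3→Port: bottleneck 2, flow now 7.
Augment Depot→Jct3→HubC→Y3→Port: bottleneck 1, flow now 8.
Augment Depot→Jct3→HubC→HubB→Port: bottleneck 4, flow now 12.
No augmenting path remains; maximum flow = 12.
In the residual graph, reachable from Depot: {Depot}.
Min-cut edges: Depot→Jct2 (7), Depot→Jct3 (5); capacity 7 + 5 = 12.
This cut is saturated, so no flow can exceed 12.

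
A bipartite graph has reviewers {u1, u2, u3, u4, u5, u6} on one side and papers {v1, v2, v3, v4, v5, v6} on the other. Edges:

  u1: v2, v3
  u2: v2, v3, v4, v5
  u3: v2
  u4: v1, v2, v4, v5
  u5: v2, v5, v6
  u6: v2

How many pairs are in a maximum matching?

Unit-capacity flow: source→left, listed edges, right→sink; max matching = max flow.
Augmenting path u1→v2 (+1); matched 1.
Augmenting path u2→v3 (+1); matched 2.
Augmenting path u4→v1 (+1); matched 3.
Augmenting path u5→v5 (+1); matched 4.
Augmenting path u3→v2→u1→v3→u2→v4 (+1); matched 5.
No augmenting path remains; maximum matching = 5.
König certificate: {u1, u2, u4, u5, v2} is a vertex cover of size 5 (every listed pair touches it), so no matching can be larger.

5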